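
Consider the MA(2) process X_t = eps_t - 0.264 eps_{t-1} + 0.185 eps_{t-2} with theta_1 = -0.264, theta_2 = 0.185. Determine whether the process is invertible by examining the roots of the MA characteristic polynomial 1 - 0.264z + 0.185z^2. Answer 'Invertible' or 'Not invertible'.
\text{Invertible}

The MA(q) characteristic polynomial is P(z) = 1 - 0.264z + 0.185z^2.
Invertibility requires all roots to lie outside the unit circle, i.e. |z| > 1 for every root.
Set 1 + (-0.264) z + (0.185) z^2 = 0, i.e. a z^2 + b z + c = 0 with a = 0.185, b = -0.264, c = 1.
Discriminant D = b^2 - 4ac = (-0.264)^2 - 4*(0.185)*1 = 0.069696 - (0.74) = -0.670304.
D < 0, so the roots are the complex-conjugate pair z = (-b +/- i sqrt(-D)) / (2a) = 0.7135 +/- 2.2128i.
For a conjugate pair |z|^2 = z * conj(z) = (product of roots) = c/a = 1/(0.185) = 5.405405, so |z| = sqrt(5.405405) = 2.325 for both roots.
Moduli of all roots: 2.3250, 2.3250.
All moduli strictly greater than 1? Yes.
Verdict: Invertible.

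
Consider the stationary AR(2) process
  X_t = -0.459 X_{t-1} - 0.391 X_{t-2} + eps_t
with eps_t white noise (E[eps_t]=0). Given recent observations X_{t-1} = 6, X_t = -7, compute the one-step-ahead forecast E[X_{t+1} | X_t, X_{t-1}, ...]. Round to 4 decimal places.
E[X_{t+1} \mid \mathcal F_t] = 0.8670

For an AR(p) model X_t = c + sum_i phi_i X_{t-i} + eps_t, the
one-step-ahead conditional mean is
  E[X_{t+1} | X_t, ...] = c + sum_i phi_i X_{t+1-i}.
Substitute known values:
  E[X_{t+1} | ...] = (-0.459) * (-7) + (-0.391) * (6)
                   = 0.8670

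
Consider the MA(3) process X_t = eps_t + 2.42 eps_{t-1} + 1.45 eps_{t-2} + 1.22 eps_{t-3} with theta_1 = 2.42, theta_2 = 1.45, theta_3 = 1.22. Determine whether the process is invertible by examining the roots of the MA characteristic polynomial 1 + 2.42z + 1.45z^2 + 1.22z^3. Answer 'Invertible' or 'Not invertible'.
\text{Not invertible}

The MA(q) characteristic polynomial is P(z) = 1 + 2.42z + 1.45z^2 + 1.22z^3.
Invertibility requires all roots to lie outside the unit circle, i.e. |z| > 1 for every root.
Degree 3: look for a simple real root z0 first, then factor out (1 - z/z0) and solve the remaining quadratic.
Testing z0 = -0.5: P(-0.5) = 1 + (2.42)(-0.5) + (1.45)(-0.5)^2 + (1.22)(-0.5)^3
  = 1 + (-1.21) + (0.3625) + (-0.1525) = 0.  So z_0 = -0.5 is a root, |z_0| = 0.5.
Divide out the factor (1 + 2 z) = (1 - z/z0) (since 1/z0 = -2):
  P(z) = (1 + 2 z)(1 + (0.42) z + (0.61) z^2)
  [check: z-coef 0.42 - (-2) = 2.42; z^2-coef 0.61 - (-2)(0.42) = 1.45; z^3-coef -(-2)(0.61) = 1.22.]
Remaining roots from the quadratic factor 1 + (0.42) z + (0.61) z^2:
  Set 1 + (0.42) z + (0.61) z^2 = 0, i.e. a z^2 + b z + c = 0 with a = 0.61, b = 0.42, c = 1.
  Discriminant D = b^2 - 4ac = (0.42)^2 - 4*(0.61)*1 = 0.1764 - (2.44) = -2.2636.
  D < 0, so the roots are the complex-conjugate pair z = (-b +/- i sqrt(-D)) / (2a) = -0.3443 +/- 1.2332i.
  For a conjugate pair |z|^2 = z * conj(z) = (product of roots) = c/a = 1/(0.61) = 1.639344, so |z| = sqrt(1.639344) = 1.2804 for both roots.
Moduli of all roots: 0.5000, 1.2804, 1.2804.
All moduli strictly greater than 1? No.
Verdict: Not invertible.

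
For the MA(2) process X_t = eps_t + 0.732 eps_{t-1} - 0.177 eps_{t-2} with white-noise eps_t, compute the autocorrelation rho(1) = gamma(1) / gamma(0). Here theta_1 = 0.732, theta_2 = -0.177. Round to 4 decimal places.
\rho(1) = 0.3844

For an MA(q) process with theta_0 = 1, the autocovariance is
  gamma(k) = sigma^2 * sum_{i=0..q-k} theta_i * theta_{i+k},
and rho(k) = gamma(k) / gamma(0). Sigma^2 cancels.
  numerator   = (1)*(0.732) + (0.732)*(-0.177) = 0.602436.
  denominator = (1)^2 + (0.732)^2 + (-0.177)^2 = 1.567153.
  rho(1) = 0.602436 / 1.567153 = 0.3844.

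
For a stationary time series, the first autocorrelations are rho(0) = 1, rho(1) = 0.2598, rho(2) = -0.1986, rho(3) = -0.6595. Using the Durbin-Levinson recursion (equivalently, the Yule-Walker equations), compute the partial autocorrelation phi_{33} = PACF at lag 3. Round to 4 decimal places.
\phi_{33} = -0.6060

The PACF at lag k is phi_{kk}, the last component of the solution
to the Yule-Walker system G_k phi = r_k where
  (G_k)_{ij} = rho(|i - j|), (r_k)_i = rho(i), i,j = 1..k.
Equivalently, Durbin-Levinson gives phi_{kk} iteratively:
  phi_{11} = rho(1)
  phi_{kk} = [rho(k) - sum_{j=1..k-1} phi_{k-1,j} rho(k-j)]
            / [1 - sum_{j=1..k-1} phi_{k-1,j} rho(j)],
  phi_{k,j} = phi_{k-1,j} - phi_{kk} phi_{k-1,k-j},  j = 1..k-1.
Step k = 1:
  phi_11 = rho(1) = 0.2598.
Step k = 2:
  phi_22 = [rho(2) - phi_11 rho(1)] / [1 - phi_11 rho(1)] = [-0.1986 - (0.2598)(0.2598)] / [1 - (0.2598)(0.2598)]
         = -0.26609604 / 0.93250396 = -0.285356.
  Update: phi_21 = phi_11 - phi_22 phi_11 = 0.2598 - (-0.285356)(0.2598) = 0.333936.
Step k = 3:
  phi_33 = [rho(3) - phi_21 rho(2) - phi_22 rho(1)] / [1 - phi_21 rho(1) - phi_22 rho(2)]
    numerator   = -0.6595 - (0.333936)(-0.1986) - (-0.285356)(0.2598) = -0.51904478
    denominator = 1 - (0.333936)(0.2598) - (-0.285356)(-0.1986) = 0.85657173
  phi_33 = -0.51904478 / 0.85657173 = -0.606.
Therefore phi_{33} = -0.6060.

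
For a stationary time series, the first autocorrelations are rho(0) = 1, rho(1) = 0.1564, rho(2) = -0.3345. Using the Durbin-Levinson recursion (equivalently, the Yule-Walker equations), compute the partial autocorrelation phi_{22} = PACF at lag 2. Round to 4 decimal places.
\phi_{22} = -0.3680

The PACF at lag k is phi_{kk}, the last component of the solution
to the Yule-Walker system G_k phi = r_k where
  (G_k)_{ij} = rho(|i - j|), (r_k)_i = rho(i), i,j = 1..k.
Equivalently, Durbin-Levinson gives phi_{kk} iteratively:
  phi_{11} = rho(1)
  phi_{kk} = [rho(k) - sum_{j=1..k-1} phi_{k-1,j} rho(k-j)]
            / [1 - sum_{j=1..k-1} phi_{k-1,j} rho(j)],
  phi_{k,j} = phi_{k-1,j} - phi_{kk} phi_{k-1,k-j},  j = 1..k-1.
Step k = 1:
  phi_11 = rho(1) = 0.1564.
Step k = 2:
  phi_22 = [rho(2) - phi_11 rho(1)] / [1 - phi_11 rho(1)] = [-0.3345 - (0.1564)(0.1564)] / [1 - (0.1564)(0.1564)]
         = -0.35896096 / 0.97553904 = -0.368.
Therefore phi_{22} = -0.3680.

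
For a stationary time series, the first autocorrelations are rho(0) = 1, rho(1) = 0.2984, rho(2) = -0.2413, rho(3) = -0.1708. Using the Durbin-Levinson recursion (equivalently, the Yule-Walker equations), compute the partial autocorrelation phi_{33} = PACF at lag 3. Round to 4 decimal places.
\phi_{33} = 0.0449

The PACF at lag k is phi_{kk}, the last component of the solution
to the Yule-Walker system G_k phi = r_k where
  (G_k)_{ij} = rho(|i - j|), (r_k)_i = rho(i), i,j = 1..k.
Equivalently, Durbin-Levinson gives phi_{kk} iteratively:
  phi_{11} = rho(1)
  phi_{kk} = [rho(k) - sum_{j=1..k-1} phi_{k-1,j} rho(k-j)]
            / [1 - sum_{j=1..k-1} phi_{k-1,j} rho(j)],
  phi_{k,j} = phi_{k-1,j} - phi_{kk} phi_{k-1,k-j},  j = 1..k-1.
Step k = 1:
  phi_11 = rho(1) = 0.2984.
Step k = 2:
  phi_22 = [rho(2) - phi_11 rho(1)] / [1 - phi_11 rho(1)] = [-0.2413 - (0.2984)(0.2984)] / [1 - (0.2984)(0.2984)]
         = -0.33034256 / 0.91095744 = -0.362632.
  Update: phi_21 = phi_11 - phi_22 phi_11 = 0.2984 - (-0.362632)(0.2984) = 0.406609.
Step k = 3:
  phi_33 = [rho(3) - phi_21 rho(2) - phi_22 rho(1)] / [1 - phi_21 rho(1) - phi_22 rho(2)]
    numerator   = -0.1708 - (0.406609)(-0.2413) - (-0.362632)(0.2984) = 0.03552433
    denominator = 1 - (0.406609)(0.2984) - (-0.362632)(-0.2413) = 0.79116457
  phi_33 = 0.03552433 / 0.79116457 = 0.0449.
Therefore phi_{33} = 0.0449.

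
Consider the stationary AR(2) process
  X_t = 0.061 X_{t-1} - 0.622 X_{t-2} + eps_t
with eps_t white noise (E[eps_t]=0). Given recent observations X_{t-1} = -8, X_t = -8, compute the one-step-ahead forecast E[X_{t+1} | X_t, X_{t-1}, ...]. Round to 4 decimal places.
E[X_{t+1} \mid \mathcal F_t] = 4.4880

For an AR(p) model X_t = c + sum_i phi_i X_{t-i} + eps_t, the
one-step-ahead conditional mean is
  E[X_{t+1} | X_t, ...] = c + sum_i phi_i X_{t+1-i}.
Substitute known values:
  E[X_{t+1} | ...] = (0.061) * (-8) + (-0.622) * (-8)
                   = 4.4880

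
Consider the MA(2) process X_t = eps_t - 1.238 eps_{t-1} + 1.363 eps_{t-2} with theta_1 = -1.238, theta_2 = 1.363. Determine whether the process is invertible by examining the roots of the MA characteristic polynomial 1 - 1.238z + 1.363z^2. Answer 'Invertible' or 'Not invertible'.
\text{Not invertible}

The MA(q) characteristic polynomial is P(z) = 1 - 1.238z + 1.363z^2.
Invertibility requires all roots to lie outside the unit circle, i.e. |z| > 1 for every root.
Set 1 + (-1.238) z + (1.363) z^2 = 0, i.e. a z^2 + b z + c = 0 with a = 1.363, b = -1.238, c = 1.
Discriminant D = b^2 - 4ac = (-1.238)^2 - 4*(1.363)*1 = 1.532644 - (5.452) = -3.919356.
D < 0, so the roots are the complex-conjugate pair z = (-b +/- i sqrt(-D)) / (2a) = 0.4541 +/- 0.7262i.
For a conjugate pair |z|^2 = z * conj(z) = (product of roots) = c/a = 1/(1.363) = 0.733676, so |z| = sqrt(0.733676) = 0.8565 for both roots.
Moduli of all roots: 0.8565, 0.8565.
All moduli strictly greater than 1? No.
Verdict: Not invertible.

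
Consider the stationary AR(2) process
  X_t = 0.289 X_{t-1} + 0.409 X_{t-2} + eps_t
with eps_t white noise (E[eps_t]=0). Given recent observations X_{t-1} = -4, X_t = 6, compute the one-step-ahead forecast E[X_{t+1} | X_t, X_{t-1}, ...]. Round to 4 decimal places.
E[X_{t+1} \mid \mathcal F_t] = 0.0980

For an AR(p) model X_t = c + sum_i phi_i X_{t-i} + eps_t, the
one-step-ahead conditional mean is
  E[X_{t+1} | X_t, ...] = c + sum_i phi_i X_{t+1-i}.
Substitute known values:
  E[X_{t+1} | ...] = (0.289) * (6) + (0.409) * (-4)
                   = 0.0980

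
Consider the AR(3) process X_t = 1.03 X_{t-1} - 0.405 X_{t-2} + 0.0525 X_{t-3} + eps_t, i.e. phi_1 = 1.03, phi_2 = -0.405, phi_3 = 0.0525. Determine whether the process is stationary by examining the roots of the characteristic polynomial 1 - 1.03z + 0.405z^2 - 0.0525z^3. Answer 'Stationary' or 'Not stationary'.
\text{Stationary}

The AR(p) characteristic polynomial is P(z) = 1 - 1.03z + 0.405z^2 - 0.0525z^3.
Stationarity requires all roots to lie outside the unit circle, i.e. |z| > 1 for every root.
Degree 3: look for a simple real root z0 first, then factor out (1 - z/z0) and solve the remaining quadratic.
Testing z0 = 4: P(4) = 1 + (-1.03)(4) + (0.405)(4)^2 + (-0.0525)(4)^3
  = 1 + (-4.12) + (6.48) + (-3.36) = 0.  So z_0 = 4 is a root, |z_0| = 4.
Divide out the factor (1 - 0.25 z) = (1 - z/z0) (since 1/z0 = 0.25):
  P(z) = (1 - 0.25 z)(1 + (-0.78) z + (0.21) z^2)
  [check: z-coef -0.78 - (0.25) = -1.03; z^2-coef 0.21 - (0.25)(-0.78) = 0.405; z^3-coef -(0.25)(0.21) = -0.0525.]
Remaining roots from the quadratic factor 1 + (-0.78) z + (0.21) z^2:
  Set 1 + (-0.78) z + (0.21) z^2 = 0, i.e. a z^2 + b z + c = 0 with a = 0.21, b = -0.78, c = 1.
  Discriminant D = b^2 - 4ac = (-0.78)^2 - 4*(0.21)*1 = 0.6084 - (0.84) = -0.2316.
  D < 0, so the roots are the complex-conjugate pair z = (-b +/- i sqrt(-D)) / (2a) = 1.8571 +/- 1.1458i.
  For a conjugate pair |z|^2 = z * conj(z) = (product of roots) = c/a = 1/(0.21) = 4.761905, so |z| = sqrt(4.761905) = 2.1822 for both roots.
Moduli of all roots: 4.0000, 2.1822, 2.1822.
All moduli strictly greater than 1? Yes.
Verdict: Stationary.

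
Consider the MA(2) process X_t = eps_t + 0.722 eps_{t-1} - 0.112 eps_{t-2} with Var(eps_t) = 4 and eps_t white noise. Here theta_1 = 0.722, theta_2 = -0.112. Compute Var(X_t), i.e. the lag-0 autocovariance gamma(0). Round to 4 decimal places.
\gamma(0) = 6.1353

For an MA(q) process X_t = eps_t + sum_i theta_i eps_{t-i} with
Var(eps_t) = sigma^2, the variance is
  gamma(0) = sigma^2 * (1 + sum_i theta_i^2).
  sum_i theta_i^2 = (0.722)^2 + (-0.112)^2 = 0.521284 + 0.012544 = 0.533828.
  gamma(0) = 4 * (1 + 0.533828) = 4 * 1.533828 = 6.135312, which rounds to 6.1353.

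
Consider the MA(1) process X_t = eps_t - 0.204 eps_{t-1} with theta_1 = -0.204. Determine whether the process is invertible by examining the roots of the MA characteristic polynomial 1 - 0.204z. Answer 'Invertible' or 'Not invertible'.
\text{Invertible}

The MA(q) characteristic polynomial is P(z) = 1 - 0.204z.
Invertibility requires all roots to lie outside the unit circle, i.e. |z| > 1 for every root.
This is linear in z: 1 + (-0.204) z = 0  =>  z = -1/(-0.204) = 4.901961,  |z| = 4.901961.
Moduli of all roots: 4.9020.
All moduli strictly greater than 1? Yes.
Verdict: Invertible.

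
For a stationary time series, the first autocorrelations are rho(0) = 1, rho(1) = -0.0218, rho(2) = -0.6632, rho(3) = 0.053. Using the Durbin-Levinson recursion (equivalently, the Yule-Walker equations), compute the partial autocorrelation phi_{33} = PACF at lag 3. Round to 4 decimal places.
\phi_{33} = 0.0259

The PACF at lag k is phi_{kk}, the last component of the solution
to the Yule-Walker system G_k phi = r_k where
  (G_k)_{ij} = rho(|i - j|), (r_k)_i = rho(i), i,j = 1..k.
Equivalently, Durbin-Levinson gives phi_{kk} iteratively:
  phi_{11} = rho(1)
  phi_{kk} = [rho(k) - sum_{j=1..k-1} phi_{k-1,j} rho(k-j)]
            / [1 - sum_{j=1..k-1} phi_{k-1,j} rho(j)],
  phi_{k,j} = phi_{k-1,j} - phi_{kk} phi_{k-1,k-j},  j = 1..k-1.
Step k = 1:
  phi_11 = rho(1) = -0.0218.
Step k = 2:
  phi_22 = [rho(2) - phi_11 rho(1)] / [1 - phi_11 rho(1)] = [-0.6632 - (-0.0218)(-0.0218)] / [1 - (-0.0218)(-0.0218)]
         = -0.66367524 / 0.99952476 = -0.663991.
  Update: phi_21 = phi_11 - phi_22 phi_11 = -0.0218 - (-0.663991)(-0.0218) = -0.036275.
Step k = 3:
  phi_33 = [rho(3) - phi_21 rho(2) - phi_22 rho(1)] / [1 - phi_21 rho(1) - phi_22 rho(2)]
    numerator   = 0.053 - (-0.036275)(-0.6632) - (-0.663991)(-0.0218) = 0.01446742
    denominator = 1 - (-0.036275)(-0.0218) - (-0.663991)(-0.6632) = 0.55885051
  phi_33 = 0.01446742 / 0.55885051 = 0.0259.
Therefore phi_{33} = 0.0259.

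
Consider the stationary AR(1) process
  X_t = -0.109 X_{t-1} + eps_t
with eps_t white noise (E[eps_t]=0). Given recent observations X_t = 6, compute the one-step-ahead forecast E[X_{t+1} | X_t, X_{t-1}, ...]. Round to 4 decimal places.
E[X_{t+1} \mid \mathcal F_t] = -0.6540

For an AR(p) model X_t = c + sum_i phi_i X_{t-i} + eps_t, the
one-step-ahead conditional mean is
  E[X_{t+1} | X_t, ...] = c + sum_i phi_i X_{t+1-i}.
Substitute known values:
  E[X_{t+1} | ...] = (-0.109) * (6)
                   = -0.6540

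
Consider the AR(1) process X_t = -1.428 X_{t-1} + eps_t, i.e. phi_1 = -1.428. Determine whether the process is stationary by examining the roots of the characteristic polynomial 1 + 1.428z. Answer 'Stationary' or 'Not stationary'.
\text{Not stationary}

The AR(p) characteristic polynomial is P(z) = 1 + 1.428z.
Stationarity requires all roots to lie outside the unit circle, i.e. |z| > 1 for every root.
This is linear in z: 1 + (1.428) z = 0  =>  z = -1/(1.428) = -0.70028,  |z| = 0.70028.
Moduli of all roots: 0.7003.
All moduli strictly greater than 1? No.
Verdict: Not stationary.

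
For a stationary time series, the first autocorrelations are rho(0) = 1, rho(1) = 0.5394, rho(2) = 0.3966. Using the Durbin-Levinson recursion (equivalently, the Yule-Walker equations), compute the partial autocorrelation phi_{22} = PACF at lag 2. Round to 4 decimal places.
\phi_{22} = 0.1490

The PACF at lag k is phi_{kk}, the last component of the solution
to the Yule-Walker system G_k phi = r_k where
  (G_k)_{ij} = rho(|i - j|), (r_k)_i = rho(i), i,j = 1..k.
Equivalently, Durbin-Levinson gives phi_{kk} iteratively:
  phi_{11} = rho(1)
  phi_{kk} = [rho(k) - sum_{j=1..k-1} phi_{k-1,j} rho(k-j)]
            / [1 - sum_{j=1..k-1} phi_{k-1,j} rho(j)],
  phi_{k,j} = phi_{k-1,j} - phi_{kk} phi_{k-1,k-j},  j = 1..k-1.
Step k = 1:
  phi_11 = rho(1) = 0.5394.
Step k = 2:
  phi_22 = [rho(2) - phi_11 rho(1)] / [1 - phi_11 rho(1)] = [0.3966 - (0.5394)(0.5394)] / [1 - (0.5394)(0.5394)]
         = 0.10564764 / 0.70904764 = 0.149.
Therefore phi_{22} = 0.1490.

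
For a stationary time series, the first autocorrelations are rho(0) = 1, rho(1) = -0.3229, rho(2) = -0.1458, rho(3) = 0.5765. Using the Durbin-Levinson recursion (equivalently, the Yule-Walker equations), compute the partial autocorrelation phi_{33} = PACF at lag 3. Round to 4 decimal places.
\phi_{33} = 0.5159

The PACF at lag k is phi_{kk}, the last component of the solution
to the Yule-Walker system G_k phi = r_k where
  (G_k)_{ij} = rho(|i - j|), (r_k)_i = rho(i), i,j = 1..k.
Equivalently, Durbin-Levinson gives phi_{kk} iteratively:
  phi_{11} = rho(1)
  phi_{kk} = [rho(k) - sum_{j=1..k-1} phi_{k-1,j} rho(k-j)]
            / [1 - sum_{j=1..k-1} phi_{k-1,j} rho(j)],
  phi_{k,j} = phi_{k-1,j} - phi_{kk} phi_{k-1,k-j},  j = 1..k-1.
Step k = 1:
  phi_11 = rho(1) = -0.3229.
Step k = 2:
  phi_22 = [rho(2) - phi_11 rho(1)] / [1 - phi_11 rho(1)] = [-0.1458 - (-0.3229)(-0.3229)] / [1 - (-0.3229)(-0.3229)]
         = -0.25006441 / 0.89573559 = -0.279172.
  Update: phi_21 = phi_11 - phi_22 phi_11 = -0.3229 - (-0.279172)(-0.3229) = -0.413045.
Step k = 3:
  phi_33 = [rho(3) - phi_21 rho(2) - phi_22 rho(1)] / [1 - phi_21 rho(1) - phi_22 rho(2)]
    numerator   = 0.5765 - (-0.413045)(-0.1458) - (-0.279172)(-0.3229) = 0.42613341
    denominator = 1 - (-0.413045)(-0.3229) - (-0.279172)(-0.1458) = 0.82592458
  phi_33 = 0.42613341 / 0.82592458 = 0.5159.
Therefore phi_{33} = 0.5159.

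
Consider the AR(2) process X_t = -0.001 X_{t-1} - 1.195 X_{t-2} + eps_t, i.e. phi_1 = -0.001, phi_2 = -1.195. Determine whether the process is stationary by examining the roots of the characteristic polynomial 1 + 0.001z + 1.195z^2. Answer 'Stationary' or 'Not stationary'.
\text{Not stationary}

The AR(p) characteristic polynomial is P(z) = 1 + 0.001z + 1.195z^2.
Stationarity requires all roots to lie outside the unit circle, i.e. |z| > 1 for every root.
Set 1 + (0.001) z + (1.195) z^2 = 0, i.e. a z^2 + b z + c = 0 with a = 1.195, b = 0.001, c = 1.
Discriminant D = b^2 - 4ac = (0.001)^2 - 4*(1.195)*1 = 0.000001 - (4.78) = -4.779999.
D < 0, so the roots are the complex-conjugate pair z = (-b +/- i sqrt(-D)) / (2a) = -0.0004 +/- 0.9148i.
For a conjugate pair |z|^2 = z * conj(z) = (product of roots) = c/a = 1/(1.195) = 0.83682, so |z| = sqrt(0.83682) = 0.9148 for both roots.
Moduli of all roots: 0.9148, 0.9148.
All moduli strictly greater than 1? No.
Verdict: Not stationary.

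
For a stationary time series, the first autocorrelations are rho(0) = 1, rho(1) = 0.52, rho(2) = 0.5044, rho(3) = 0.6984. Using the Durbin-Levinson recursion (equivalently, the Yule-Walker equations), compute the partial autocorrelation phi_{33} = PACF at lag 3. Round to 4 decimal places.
\phi_{33} = 0.5400

The PACF at lag k is phi_{kk}, the last component of the solution
to the Yule-Walker system G_k phi = r_k where
  (G_k)_{ij} = rho(|i - j|), (r_k)_i = rho(i), i,j = 1..k.
Equivalently, Durbin-Levinson gives phi_{kk} iteratively:
  phi_{11} = rho(1)
  phi_{kk} = [rho(k) - sum_{j=1..k-1} phi_{k-1,j} rho(k-j)]
            / [1 - sum_{j=1..k-1} phi_{k-1,j} rho(j)],
  phi_{k,j} = phi_{k-1,j} - phi_{kk} phi_{k-1,k-j},  j = 1..k-1.
Step k = 1:
  phi_11 = rho(1) = 0.52.
Step k = 2:
  phi_22 = [rho(2) - phi_11 rho(1)] / [1 - phi_11 rho(1)] = [0.5044 - (0.52)(0.52)] / [1 - (0.52)(0.52)]
         = 0.234 / 0.7296 = 0.320724.
  Update: phi_21 = phi_11 - phi_22 phi_11 = 0.52 - (0.320724)(0.52) = 0.353224.
Step k = 3:
  phi_33 = [rho(3) - phi_21 rho(2) - phi_22 rho(1)] / [1 - phi_21 rho(1) - phi_22 rho(2)]
    numerator   = 0.6984 - (0.353224)(0.5044) - (0.320724)(0.52) = 0.35345766
    denominator = 1 - (0.353224)(0.52) - (0.320724)(0.5044) = 0.65455066
  phi_33 = 0.35345766 / 0.65455066 = 0.54.
Therefore phi_{33} = 0.5400.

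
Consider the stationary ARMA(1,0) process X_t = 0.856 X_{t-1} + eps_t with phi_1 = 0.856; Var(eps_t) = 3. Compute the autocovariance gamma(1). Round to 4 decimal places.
\gamma(1) = 9.6085

Multiply the model equation by X_{t-k} and take expectations. With theta_0 = psi_0 = 1 and psi_j the MA(infinity) weights, this gives
  gamma(k) - sum_i phi_i gamma(k-i) = c_k,
  c_k = sigma^2 * sum_{j=k..q} theta_j psi_{j-k}   (c_k = 0 for k > q),
using gamma(-m) = gamma(m).
Pure AR (q = 0): c_0 = sigma^2 = 3, c_k = 0 for k >= 1.
Equations for k = 0 and k = 1 (AR order 1):
  gamma(0) = phi_1 gamma(1) + c_0
  gamma(1) = phi_1 gamma(0) + c_1
Substituting the second into the first: gamma(0) (1 - phi_1^2) = c_0 + phi_1 c_1, so
  gamma(0) = c_0 / (1 - phi_1^2) = 3 / (1 - (0.856)^2) = 3 / 0.267264 = 11.224856.
  gamma(1) = phi_1 gamma(0) = (0.856)(11.224856) = 9.608477.
Therefore gamma(1) = 9.6085 (to 4 decimal places).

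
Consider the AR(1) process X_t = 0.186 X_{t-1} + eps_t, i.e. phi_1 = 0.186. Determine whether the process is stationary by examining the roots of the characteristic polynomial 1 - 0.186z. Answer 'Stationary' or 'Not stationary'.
\text{Stationary}

The AR(p) characteristic polynomial is P(z) = 1 - 0.186z.
Stationarity requires all roots to lie outside the unit circle, i.e. |z| > 1 for every root.
This is linear in z: 1 + (-0.186) z = 0  =>  z = -1/(-0.186) = 5.376344,  |z| = 5.376344.
Moduli of all roots: 5.3763.
All moduli strictly greater than 1? Yes.
Verdict: Stationary.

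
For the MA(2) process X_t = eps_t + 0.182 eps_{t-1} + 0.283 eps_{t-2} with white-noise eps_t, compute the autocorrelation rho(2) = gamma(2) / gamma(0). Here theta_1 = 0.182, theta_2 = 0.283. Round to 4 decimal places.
\rho(2) = 0.2542

For an MA(q) process with theta_0 = 1, the autocovariance is
  gamma(k) = sigma^2 * sum_{i=0..q-k} theta_i * theta_{i+k},
and rho(k) = gamma(k) / gamma(0). Sigma^2 cancels.
  numerator   = (1)*(0.283) = 0.283.
  denominator = (1)^2 + (0.182)^2 + (0.283)^2 = 1.113213.
  rho(2) = 0.283 / 1.113213 = 0.2542.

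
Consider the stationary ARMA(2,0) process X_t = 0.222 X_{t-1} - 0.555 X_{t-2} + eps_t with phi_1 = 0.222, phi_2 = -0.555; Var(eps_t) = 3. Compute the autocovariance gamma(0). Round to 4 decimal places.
\gamma(0) = 4.4256

Multiply the model equation by X_{t-k} and take expectations. With theta_0 = psi_0 = 1 and psi_j the MA(infinity) weights, this gives
  gamma(k) - sum_i phi_i gamma(k-i) = c_k,
  c_k = sigma^2 * sum_{j=k..q} theta_j psi_{j-k}   (c_k = 0 for k > q),
using gamma(-m) = gamma(m).
Pure AR (q = 0): c_0 = sigma^2 = 3, c_k = 0 for k >= 1.
Equations for k = 0, 1, 2 (AR order 2, c_2 = 0):
  (E0) gamma(0) = phi_1 gamma(1) + phi_2 gamma(2) + c_0
  (E1) gamma(1) = phi_1 gamma(0) + phi_2 gamma(1) + c_1
  (E2) gamma(2) = phi_1 gamma(1) + phi_2 gamma(0)
From (E1): gamma(1) = A gamma(0) + B with
  A = phi_1 / (1 - phi_2) = 0.222 / 1.555 = 0.142765,   B = c_1 / (1 - phi_2) = 0 / 1.555 = 0.
Insert (E2) into (E0): gamma(0) (1 - phi_2^2) = phi_1 (1 + phi_2) gamma(1) + c_0.
  phi_1 (1 + phi_2) = (0.222)(0.445) = 0.09879,   1 - phi_2^2 = 0.691975.
Replace gamma(1) by A gamma(0) + B and collect gamma(0):
  gamma(0) [0.691975 - (0.09879)(0.142765)] = c_0 = 3
  gamma(0) * 0.677871 = 3
  gamma(0) = 3 / 0.677871 = 4.425619.
Therefore gamma(0) = 4.4256 (to 4 decimal places).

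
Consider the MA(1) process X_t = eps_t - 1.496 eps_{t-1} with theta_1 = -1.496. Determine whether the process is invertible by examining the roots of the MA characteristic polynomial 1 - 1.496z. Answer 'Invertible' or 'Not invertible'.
\text{Not invertible}

The MA(q) characteristic polynomial is P(z) = 1 - 1.496z.
Invertibility requires all roots to lie outside the unit circle, i.e. |z| > 1 for every root.
This is linear in z: 1 + (-1.496) z = 0  =>  z = -1/(-1.496) = 0.668449,  |z| = 0.668449.
Moduli of all roots: 0.6684.
All moduli strictly greater than 1? No.
Verdict: Not invertible.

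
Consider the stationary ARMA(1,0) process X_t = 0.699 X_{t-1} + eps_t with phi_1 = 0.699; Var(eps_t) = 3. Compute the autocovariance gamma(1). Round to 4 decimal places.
\gamma(1) = 4.1005

Multiply the model equation by X_{t-k} and take expectations. With theta_0 = psi_0 = 1 and psi_j the MA(infinity) weights, this gives
  gamma(k) - sum_i phi_i gamma(k-i) = c_k,
  c_k = sigma^2 * sum_{j=k..q} theta_j psi_{j-k}   (c_k = 0 for k > q),
using gamma(-m) = gamma(m).
Pure AR (q = 0): c_0 = sigma^2 = 3, c_k = 0 for k >= 1.
Equations for k = 0 and k = 1 (AR order 1):
  gamma(0) = phi_1 gamma(1) + c_0
  gamma(1) = phi_1 gamma(0) + c_1
Substituting the second into the first: gamma(0) (1 - phi_1^2) = c_0 + phi_1 c_1, so
  gamma(0) = c_0 / (1 - phi_1^2) = 3 / (1 - (0.699)^2) = 3 / 0.511399 = 5.866261.
  gamma(1) = phi_1 gamma(0) = (0.699)(5.866261) = 4.100516.
Therefore gamma(1) = 4.1005 (to 4 decimal places).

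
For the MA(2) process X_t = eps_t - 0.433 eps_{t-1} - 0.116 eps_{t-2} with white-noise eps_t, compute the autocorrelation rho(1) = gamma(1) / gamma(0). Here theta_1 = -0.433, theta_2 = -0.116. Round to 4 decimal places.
\rho(1) = -0.3187

For an MA(q) process with theta_0 = 1, the autocovariance is
  gamma(k) = sigma^2 * sum_{i=0..q-k} theta_i * theta_{i+k},
and rho(k) = gamma(k) / gamma(0). Sigma^2 cancels.
  numerator   = (1)*(-0.433) + (-0.433)*(-0.116) = -0.382772.
  denominator = (1)^2 + (-0.433)^2 + (-0.116)^2 = 1.200945.
  rho(1) = -0.382772 / 1.200945 = -0.3187.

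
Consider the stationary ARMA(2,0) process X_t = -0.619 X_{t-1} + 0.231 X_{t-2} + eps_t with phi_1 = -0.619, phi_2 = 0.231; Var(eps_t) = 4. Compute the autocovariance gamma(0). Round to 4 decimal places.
\gamma(0) = 12.0018

Multiply the model equation by X_{t-k} and take expectations. With theta_0 = psi_0 = 1 and psi_j the MA(infinity) weights, this gives
  gamma(k) - sum_i phi_i gamma(k-i) = c_k,
  c_k = sigma^2 * sum_{j=k..q} theta_j psi_{j-k}   (c_k = 0 for k > q),
using gamma(-m) = gamma(m).
Pure AR (q = 0): c_0 = sigma^2 = 4, c_k = 0 for k >= 1.
Equations for k = 0, 1, 2 (AR order 2, c_2 = 0):
  (E0) gamma(0) = phi_1 gamma(1) + phi_2 gamma(2) + c_0
  (E1) gamma(1) = phi_1 gamma(0) + phi_2 gamma(1) + c_1
  (E2) gamma(2) = phi_1 gamma(1) + phi_2 gamma(0)
From (E1): gamma(1) = A gamma(0) + B with
  A = phi_1 / (1 - phi_2) = -0.619 / 0.769 = -0.804941,   B = c_1 / (1 - phi_2) = 0 / 0.769 = 0.
Insert (E2) into (E0): gamma(0) (1 - phi_2^2) = phi_1 (1 + phi_2) gamma(1) + c_0.
  phi_1 (1 + phi_2) = (-0.619)(1.231) = -0.761989,   1 - phi_2^2 = 0.946639.
Replace gamma(1) by A gamma(0) + B and collect gamma(0):
  gamma(0) [0.946639 - (-0.761989)(-0.804941)] = c_0 = 4
  gamma(0) * 0.333282 = 4
  gamma(0) = 4 / 0.333282 = 12.001832.
Therefore gamma(0) = 12.0018 (to 4 decimal places).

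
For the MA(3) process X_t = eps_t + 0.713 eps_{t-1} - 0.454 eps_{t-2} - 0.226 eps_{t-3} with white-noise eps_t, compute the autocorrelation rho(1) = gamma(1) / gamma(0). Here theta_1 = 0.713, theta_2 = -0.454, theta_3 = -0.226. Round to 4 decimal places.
\rho(1) = 0.2786

For an MA(q) process with theta_0 = 1, the autocovariance is
  gamma(k) = sigma^2 * sum_{i=0..q-k} theta_i * theta_{i+k},
and rho(k) = gamma(k) / gamma(0). Sigma^2 cancels.
  numerator   = (1)*(0.713) + (0.713)*(-0.454) + (-0.454)*(-0.226) = 0.491902.
  denominator = (1)^2 + (0.713)^2 + (-0.454)^2 + (-0.226)^2 = 1.765561.
  rho(1) = 0.491902 / 1.765561 = 0.2786.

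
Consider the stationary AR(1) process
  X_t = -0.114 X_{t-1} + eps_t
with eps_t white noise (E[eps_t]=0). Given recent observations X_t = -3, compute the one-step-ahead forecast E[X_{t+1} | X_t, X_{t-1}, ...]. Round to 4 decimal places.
E[X_{t+1} \mid \mathcal F_t] = 0.3420

For an AR(p) model X_t = c + sum_i phi_i X_{t-i} + eps_t, the
one-step-ahead conditional mean is
  E[X_{t+1} | X_t, ...] = c + sum_i phi_i X_{t+1-i}.
Substitute known values:
  E[X_{t+1} | ...] = (-0.114) * (-3)
                   = 0.3420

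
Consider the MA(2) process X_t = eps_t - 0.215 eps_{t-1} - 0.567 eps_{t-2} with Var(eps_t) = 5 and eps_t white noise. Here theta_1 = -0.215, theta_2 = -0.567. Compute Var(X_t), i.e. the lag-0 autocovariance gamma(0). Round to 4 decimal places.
\gamma(0) = 6.8386

For an MA(q) process X_t = eps_t + sum_i theta_i eps_{t-i} with
Var(eps_t) = sigma^2, the variance is
  gamma(0) = sigma^2 * (1 + sum_i theta_i^2).
  sum_i theta_i^2 = (-0.215)^2 + (-0.567)^2 = 0.046225 + 0.321489 = 0.367714.
  gamma(0) = 5 * (1 + 0.367714) = 5 * 1.367714 = 6.83857, which rounds to 6.8386.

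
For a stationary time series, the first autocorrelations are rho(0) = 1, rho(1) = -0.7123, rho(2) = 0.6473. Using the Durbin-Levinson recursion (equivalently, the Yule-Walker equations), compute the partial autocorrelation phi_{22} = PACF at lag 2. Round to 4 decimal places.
\phi_{22} = 0.2840

The PACF at lag k is phi_{kk}, the last component of the solution
to the Yule-Walker system G_k phi = r_k where
  (G_k)_{ij} = rho(|i - j|), (r_k)_i = rho(i), i,j = 1..k.
Equivalently, Durbin-Levinson gives phi_{kk} iteratively:
  phi_{11} = rho(1)
  phi_{kk} = [rho(k) - sum_{j=1..k-1} phi_{k-1,j} rho(k-j)]
            / [1 - sum_{j=1..k-1} phi_{k-1,j} rho(j)],
  phi_{k,j} = phi_{k-1,j} - phi_{kk} phi_{k-1,k-j},  j = 1..k-1.
Step k = 1:
  phi_11 = rho(1) = -0.7123.
Step k = 2:
  phi_22 = [rho(2) - phi_11 rho(1)] / [1 - phi_11 rho(1)] = [0.6473 - (-0.7123)(-0.7123)] / [1 - (-0.7123)(-0.7123)]
         = 0.13992871 / 0.49262871 = 0.284.
Therefore phi_{22} = 0.2840.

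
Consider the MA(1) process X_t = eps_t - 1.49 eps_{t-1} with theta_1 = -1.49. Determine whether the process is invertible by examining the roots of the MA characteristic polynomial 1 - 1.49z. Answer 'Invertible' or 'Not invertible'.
\text{Not invertible}

The MA(q) characteristic polynomial is P(z) = 1 - 1.49z.
Invertibility requires all roots to lie outside the unit circle, i.e. |z| > 1 for every root.
This is linear in z: 1 + (-1.49) z = 0  =>  z = -1/(-1.49) = 0.671141,  |z| = 0.671141.
Moduli of all roots: 0.6711.
All moduli strictly greater than 1? No.
Verdict: Not invertible.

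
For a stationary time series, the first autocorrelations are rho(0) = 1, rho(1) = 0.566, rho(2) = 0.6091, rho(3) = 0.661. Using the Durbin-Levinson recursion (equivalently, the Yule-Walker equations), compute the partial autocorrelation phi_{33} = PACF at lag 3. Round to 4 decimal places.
\phi_{33} = 0.3990

The PACF at lag k is phi_{kk}, the last component of the solution
to the Yule-Walker system G_k phi = r_k where
  (G_k)_{ij} = rho(|i - j|), (r_k)_i = rho(i), i,j = 1..k.
Equivalently, Durbin-Levinson gives phi_{kk} iteratively:
  phi_{11} = rho(1)
  phi_{kk} = [rho(k) - sum_{j=1..k-1} phi_{k-1,j} rho(k-j)]
            / [1 - sum_{j=1..k-1} phi_{k-1,j} rho(j)],
  phi_{k,j} = phi_{k-1,j} - phi_{kk} phi_{k-1,k-j},  j = 1..k-1.
Step k = 1:
  phi_11 = rho(1) = 0.566.
Step k = 2:
  phi_22 = [rho(2) - phi_11 rho(1)] / [1 - phi_11 rho(1)] = [0.6091 - (0.566)(0.566)] / [1 - (0.566)(0.566)]
         = 0.288744 / 0.679644 = 0.424846.
  Update: phi_21 = phi_11 - phi_22 phi_11 = 0.566 - (0.424846)(0.566) = 0.325537.
Step k = 3:
  phi_33 = [rho(3) - phi_21 rho(2) - phi_22 rho(1)] / [1 - phi_21 rho(1) - phi_22 rho(2)]
    numerator   = 0.661 - (0.325537)(0.6091) - (0.424846)(0.566) = 0.22225249
    denominator = 1 - (0.325537)(0.566) - (0.424846)(0.6091) = 0.55697228
  phi_33 = 0.22225249 / 0.55697228 = 0.399.
Therefore phi_{33} = 0.3990.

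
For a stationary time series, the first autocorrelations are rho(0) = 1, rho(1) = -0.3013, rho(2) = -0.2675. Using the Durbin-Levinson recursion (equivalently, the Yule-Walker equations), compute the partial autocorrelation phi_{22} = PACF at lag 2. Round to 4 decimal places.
\phi_{22} = -0.3941

The PACF at lag k is phi_{kk}, the last component of the solution
to the Yule-Walker system G_k phi = r_k where
  (G_k)_{ij} = rho(|i - j|), (r_k)_i = rho(i), i,j = 1..k.
Equivalently, Durbin-Levinson gives phi_{kk} iteratively:
  phi_{11} = rho(1)
  phi_{kk} = [rho(k) - sum_{j=1..k-1} phi_{k-1,j} rho(k-j)]
            / [1 - sum_{j=1..k-1} phi_{k-1,j} rho(j)],
  phi_{k,j} = phi_{k-1,j} - phi_{kk} phi_{k-1,k-j},  j = 1..k-1.
Step k = 1:
  phi_11 = rho(1) = -0.3013.
Step k = 2:
  phi_22 = [rho(2) - phi_11 rho(1)] / [1 - phi_11 rho(1)] = [-0.2675 - (-0.3013)(-0.3013)] / [1 - (-0.3013)(-0.3013)]
         = -0.35828169 / 0.90921831 = -0.3941.
Therefore phi_{22} = -0.3941.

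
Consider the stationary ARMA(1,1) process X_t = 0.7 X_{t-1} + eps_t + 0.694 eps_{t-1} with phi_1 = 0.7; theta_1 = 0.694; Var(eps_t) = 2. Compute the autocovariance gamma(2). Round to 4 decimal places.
\gamma(2) = 5.6857

Multiply the model equation by X_{t-k} and take expectations. With theta_0 = psi_0 = 1 and psi_j the MA(infinity) weights, this gives
  gamma(k) - sum_i phi_i gamma(k-i) = c_k,
  c_k = sigma^2 * sum_{j=k..q} theta_j psi_{j-k}   (c_k = 0 for k > q),
using gamma(-m) = gamma(m).
psi-weights needed (psi_j = theta_j + sum_i phi_i psi_{j-i}):
  psi_1 = theta_1 + phi_1 = 0.694 + (0.7) = 1.394
Right-hand sides:
  c_0 = sigma^2 (1 + theta_1 psi_1) = 2 * (1 + (0.694)(1.394)) = 2 * 1.967436 = 3.934872
  c_1 = sigma^2 theta_1 = 2 * (0.694) = 1.388
  c_2 = 0
Equations for k = 0 and k = 1 (AR order 1):
  gamma(0) = phi_1 gamma(1) + c_0
  gamma(1) = phi_1 gamma(0) + c_1
Substituting the second into the first: gamma(0) (1 - phi_1^2) = c_0 + phi_1 c_1, so
  gamma(0) = (c_0 + phi_1 c_1) / (1 - phi_1^2) = (3.934872 + (0.7)(1.388)) / (1 - (0.7)^2) = 4.906472 / 0.51 = 9.620533.
  gamma(1) = phi_1 gamma(0) + c_1 = (0.7)(9.620533) + (1.388) = 8.122373.
For k = 2 (> q): gamma(2) = phi_1 gamma(1) = (0.7)(8.122373) = 5.685661.
Therefore gamma(2) = 5.6857 (to 4 decimal places).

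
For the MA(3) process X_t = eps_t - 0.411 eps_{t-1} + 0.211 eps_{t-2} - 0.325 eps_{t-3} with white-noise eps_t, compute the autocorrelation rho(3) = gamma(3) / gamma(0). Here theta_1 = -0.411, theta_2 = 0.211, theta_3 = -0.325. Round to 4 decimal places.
\rho(3) = -0.2464

For an MA(q) process with theta_0 = 1, the autocovariance is
  gamma(k) = sigma^2 * sum_{i=0..q-k} theta_i * theta_{i+k},
and rho(k) = gamma(k) / gamma(0). Sigma^2 cancels.
  numerator   = (1)*(-0.325) = -0.325.
  denominator = (1)^2 + (-0.411)^2 + (0.211)^2 + (-0.325)^2 = 1.319067.
  rho(3) = -0.325 / 1.319067 = -0.2464.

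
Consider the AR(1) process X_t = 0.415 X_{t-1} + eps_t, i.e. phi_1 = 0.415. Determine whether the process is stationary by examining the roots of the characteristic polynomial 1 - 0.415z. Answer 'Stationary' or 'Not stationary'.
\text{Stationary}

The AR(p) characteristic polynomial is P(z) = 1 - 0.415z.
Stationarity requires all roots to lie outside the unit circle, i.e. |z| > 1 for every root.
This is linear in z: 1 + (-0.415) z = 0  =>  z = -1/(-0.415) = 2.409639,  |z| = 2.409639.
Moduli of all roots: 2.4096.
All moduli strictly greater than 1? Yes.
Verdict: Stationary.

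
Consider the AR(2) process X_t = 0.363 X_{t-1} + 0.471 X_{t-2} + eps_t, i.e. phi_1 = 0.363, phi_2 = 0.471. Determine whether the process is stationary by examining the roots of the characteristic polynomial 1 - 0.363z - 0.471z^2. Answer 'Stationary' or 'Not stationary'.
\text{Stationary}

The AR(p) characteristic polynomial is P(z) = 1 - 0.363z - 0.471z^2.
Stationarity requires all roots to lie outside the unit circle, i.e. |z| > 1 for every root.
Set 1 + (-0.363) z + (-0.471) z^2 = 0, i.e. a z^2 + b z + c = 0 with a = -0.471, b = -0.363, c = 1.
Discriminant D = b^2 - 4ac = (-0.363)^2 - 4*(-0.471)*1 = 0.131769 - (-1.884) = 2.015769.
D >= 0, so the roots are real: z = (-b +/- sqrt(D)) / (2a) = (0.363 +/- 1.419778) / (-0.942).
  z_1 = (0.363 + 1.419778) / (-0.942) = -1.8925,   |z_1| = 1.8925.
  z_2 = (0.363 - 1.419778) / (-0.942) = 1.1218,   |z_2| = 1.1218.
Moduli of all roots: 1.8925, 1.1218.
All moduli strictly greater than 1? Yes.
Verdict: Stationary.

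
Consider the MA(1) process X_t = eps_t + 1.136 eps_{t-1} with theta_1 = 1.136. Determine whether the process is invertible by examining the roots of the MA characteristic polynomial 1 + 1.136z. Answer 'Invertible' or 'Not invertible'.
\text{Not invertible}

The MA(q) characteristic polynomial is P(z) = 1 + 1.136z.
Invertibility requires all roots to lie outside the unit circle, i.e. |z| > 1 for every root.
This is linear in z: 1 + (1.136) z = 0  =>  z = -1/(1.136) = -0.880282,  |z| = 0.880282.
Moduli of all roots: 0.8803.
All moduli strictly greater than 1? No.
Verdict: Not invertible.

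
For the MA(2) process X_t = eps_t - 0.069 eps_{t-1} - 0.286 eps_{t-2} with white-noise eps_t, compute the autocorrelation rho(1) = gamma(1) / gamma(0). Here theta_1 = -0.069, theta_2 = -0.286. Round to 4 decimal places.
\rho(1) = -0.0453

For an MA(q) process with theta_0 = 1, the autocovariance is
  gamma(k) = sigma^2 * sum_{i=0..q-k} theta_i * theta_{i+k},
and rho(k) = gamma(k) / gamma(0). Sigma^2 cancels.
  numerator   = (1)*(-0.069) + (-0.069)*(-0.286) = -0.049266.
  denominator = (1)^2 + (-0.069)^2 + (-0.286)^2 = 1.086557.
  rho(1) = -0.049266 / 1.086557 = -0.0453.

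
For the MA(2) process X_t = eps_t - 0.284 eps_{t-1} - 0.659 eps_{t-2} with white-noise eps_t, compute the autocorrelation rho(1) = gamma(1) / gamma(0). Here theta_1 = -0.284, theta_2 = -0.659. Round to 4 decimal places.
\rho(1) = -0.0639

For an MA(q) process with theta_0 = 1, the autocovariance is
  gamma(k) = sigma^2 * sum_{i=0..q-k} theta_i * theta_{i+k},
and rho(k) = gamma(k) / gamma(0). Sigma^2 cancels.
  numerator   = (1)*(-0.284) + (-0.284)*(-0.659) = -0.096844.
  denominator = (1)^2 + (-0.284)^2 + (-0.659)^2 = 1.514937.
  rho(1) = -0.096844 / 1.514937 = -0.0639.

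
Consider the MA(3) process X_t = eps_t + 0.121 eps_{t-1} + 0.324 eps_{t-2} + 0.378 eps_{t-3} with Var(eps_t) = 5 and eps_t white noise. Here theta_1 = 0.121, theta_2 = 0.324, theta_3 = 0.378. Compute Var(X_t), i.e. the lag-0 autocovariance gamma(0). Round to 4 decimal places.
\gamma(0) = 6.3125

For an MA(q) process X_t = eps_t + sum_i theta_i eps_{t-i} with
Var(eps_t) = sigma^2, the variance is
  gamma(0) = sigma^2 * (1 + sum_i theta_i^2).
  sum_i theta_i^2 = (0.121)^2 + (0.324)^2 + (0.378)^2 = 0.014641 + 0.104976 + 0.142884 = 0.262501.
  gamma(0) = 5 * (1 + 0.262501) = 5 * 1.262501 = 6.312505, which rounds to 6.3125.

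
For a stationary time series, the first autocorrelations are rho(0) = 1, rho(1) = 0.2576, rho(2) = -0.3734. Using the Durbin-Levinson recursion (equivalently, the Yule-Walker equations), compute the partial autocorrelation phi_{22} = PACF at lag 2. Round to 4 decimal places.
\phi_{22} = -0.4710

The PACF at lag k is phi_{kk}, the last component of the solution
to the Yule-Walker system G_k phi = r_k where
  (G_k)_{ij} = rho(|i - j|), (r_k)_i = rho(i), i,j = 1..k.
Equivalently, Durbin-Levinson gives phi_{kk} iteratively:
  phi_{11} = rho(1)
  phi_{kk} = [rho(k) - sum_{j=1..k-1} phi_{k-1,j} rho(k-j)]
            / [1 - sum_{j=1..k-1} phi_{k-1,j} rho(j)],
  phi_{k,j} = phi_{k-1,j} - phi_{kk} phi_{k-1,k-j},  j = 1..k-1.
Step k = 1:
  phi_11 = rho(1) = 0.2576.
Step k = 2:
  phi_22 = [rho(2) - phi_11 rho(1)] / [1 - phi_11 rho(1)] = [-0.3734 - (0.2576)(0.2576)] / [1 - (0.2576)(0.2576)]
         = -0.43975776 / 0.93364224 = -0.471.
Therefore phi_{22} = -0.4710.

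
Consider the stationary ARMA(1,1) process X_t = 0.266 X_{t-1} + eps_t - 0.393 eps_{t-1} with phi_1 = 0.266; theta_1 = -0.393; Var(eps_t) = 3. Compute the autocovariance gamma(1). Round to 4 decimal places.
\gamma(1) = -0.3671

Multiply the model equation by X_{t-k} and take expectations. With theta_0 = psi_0 = 1 and psi_j the MA(infinity) weights, this gives
  gamma(k) - sum_i phi_i gamma(k-i) = c_k,
  c_k = sigma^2 * sum_{j=k..q} theta_j psi_{j-k}   (c_k = 0 for k > q),
using gamma(-m) = gamma(m).
psi-weights needed (psi_j = theta_j + sum_i phi_i psi_{j-i}):
  psi_1 = theta_1 + phi_1 = -0.393 + (0.266) = -0.127
Right-hand sides:
  c_0 = sigma^2 (1 + theta_1 psi_1) = 3 * (1 + (-0.393)(-0.127)) = 3 * 1.049911 = 3.149733
  c_1 = sigma^2 theta_1 = 3 * (-0.393) = -1.179
  c_2 = 0
Equations for k = 0 and k = 1 (AR order 1):
  gamma(0) = phi_1 gamma(1) + c_0
  gamma(1) = phi_1 gamma(0) + c_1
Substituting the second into the first: gamma(0) (1 - phi_1^2) = c_0 + phi_1 c_1, so
  gamma(0) = (c_0 + phi_1 c_1) / (1 - phi_1^2) = (3.149733 + (0.266)(-1.179)) / (1 - (0.266)^2) = 2.836119 / 0.929244 = 3.052071.
  gamma(1) = phi_1 gamma(0) + c_1 = (0.266)(3.052071) + (-1.179) = -0.367149.
Therefore gamma(1) = -0.3671 (to 4 decimal places).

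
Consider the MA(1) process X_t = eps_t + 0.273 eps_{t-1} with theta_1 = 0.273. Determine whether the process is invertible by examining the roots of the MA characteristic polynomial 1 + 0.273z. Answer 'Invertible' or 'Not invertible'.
\text{Invertible}

The MA(q) characteristic polynomial is P(z) = 1 + 0.273z.
Invertibility requires all roots to lie outside the unit circle, i.e. |z| > 1 for every root.
This is linear in z: 1 + (0.273) z = 0  =>  z = -1/(0.273) = -3.663004,  |z| = 3.663004.
Moduli of all roots: 3.6630.
All moduli strictly greater than 1? Yes.
Verdict: Invertible.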